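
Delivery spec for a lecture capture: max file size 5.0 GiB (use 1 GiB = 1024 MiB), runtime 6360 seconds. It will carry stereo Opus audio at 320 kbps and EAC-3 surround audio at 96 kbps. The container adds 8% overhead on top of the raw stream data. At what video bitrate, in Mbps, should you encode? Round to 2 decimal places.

Budget: 5.0 GiB = 42949.7 Mb.
Stream payload after overhead: 42949.7 / 1.08 = 39768.2 Mb.
Total bitrate budget: 39768.2 Mb / 6360 s = 6.253 Mbps.
Audio total: 320 + 96 = 416 kbps = 0.416 Mbps.
Video: 6.253 − 0.416 = 5.837 Mbps.

5.84 Mbps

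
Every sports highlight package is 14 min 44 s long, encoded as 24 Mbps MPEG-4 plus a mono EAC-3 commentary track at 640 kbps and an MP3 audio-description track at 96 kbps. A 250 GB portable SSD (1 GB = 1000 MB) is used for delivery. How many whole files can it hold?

91

14 min 44 s = 884 s
Audio total: 640 + 96 = 736 kbps = 0.736 Mbps.
Total bitrate: 24.736 Mbps.
Per item: 24.736 Mbps × 884 s = 21,867 Mb = 2,733 MB.
Capacity: 250 GB = 2,000,000 Mb; 91.46 items → 91 complete.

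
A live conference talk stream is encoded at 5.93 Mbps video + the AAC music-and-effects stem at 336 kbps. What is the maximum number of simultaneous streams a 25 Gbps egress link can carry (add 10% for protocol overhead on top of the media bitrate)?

Audio: 336 kbps = 0.336 Mbps.
Per-viewer media rate: 6.266 Mbps.
On the wire with 10% overhead: 6.893 Mbps.
25 Gbps = 25,000 Mbps; 25,000 / 6.893 = 3627.08 → 3627 viewers.

3627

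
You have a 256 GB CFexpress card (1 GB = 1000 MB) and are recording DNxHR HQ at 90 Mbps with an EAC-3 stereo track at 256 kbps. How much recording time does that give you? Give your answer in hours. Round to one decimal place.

Audio: 256 kbps = 0.256 Mbps.
Total bitrate: 90 + 0.256 = 90.256 Mbps.
Capacity: 256 GB = 2,048,000 Mb.
Recording time: 2,048,000 / 90.256 = 22,691 s ≈ 6.30 hours.

6.3 hours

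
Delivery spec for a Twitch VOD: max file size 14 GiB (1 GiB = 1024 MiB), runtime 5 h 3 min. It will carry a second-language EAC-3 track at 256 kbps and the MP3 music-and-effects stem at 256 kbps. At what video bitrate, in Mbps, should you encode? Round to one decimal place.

Budget: 14 GiB = 120259.1 Mb.
5 h 3 min = 303 min = 18180 s
Total bitrate budget: 120259.1 Mb / 18180 s = 6.615 Mbps.
Audio total: 256 + 256 = 512 kbps = 0.512 Mbps.
Video: 6.615 − 0.512 = 6.103 Mbps.

6.1 Mbps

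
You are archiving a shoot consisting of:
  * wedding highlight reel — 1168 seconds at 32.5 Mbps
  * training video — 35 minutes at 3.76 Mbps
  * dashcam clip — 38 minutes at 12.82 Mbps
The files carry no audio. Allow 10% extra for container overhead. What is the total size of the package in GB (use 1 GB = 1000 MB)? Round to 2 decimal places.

wedding highlight reel: 32.500 Mbps × 1168 s × 1.10 = 41756.0 Mb
training video: 3.760 Mbps × 2100 s × 1.10 = 8685.6 Mb
dashcam clip: 12.820 Mbps × 2280 s × 1.10 = 32152.6 Mb
Total: 82594.2 Mb = 10324.3 MB.
= 10.32 GB.

10.32 GB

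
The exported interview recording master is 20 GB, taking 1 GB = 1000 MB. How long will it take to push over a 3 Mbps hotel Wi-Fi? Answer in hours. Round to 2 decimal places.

14.81 hours

File: 20 GB = 160000.0 Mb.
At 3 Mbps: 160000.0 / 3 = 53333.3 s ≈ 14.8 hours.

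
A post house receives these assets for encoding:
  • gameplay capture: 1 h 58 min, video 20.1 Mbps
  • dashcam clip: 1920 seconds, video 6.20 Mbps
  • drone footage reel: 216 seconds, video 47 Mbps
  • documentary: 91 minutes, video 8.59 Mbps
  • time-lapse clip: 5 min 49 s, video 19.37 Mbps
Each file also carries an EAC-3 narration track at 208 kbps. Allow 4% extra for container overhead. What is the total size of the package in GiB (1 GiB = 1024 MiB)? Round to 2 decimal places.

Audio: 208 kbps = 0.208 Mbps.
gameplay capture: 20.308 Mbps × 7080 s × 1.04 = 149531.9 Mb
dashcam clip: 6.408 Mbps × 1920 s × 1.04 = 12795.5 Mb
drone footage reel: 47.208 Mbps × 216 s × 1.04 = 10604.8 Mb
documentary: 8.798 Mbps × 5460 s × 1.04 = 49958.6 Mb
time-lapse clip: 19.578 Mbps × 349 s × 1.04 = 7106.0 Mb
Total: 229996.8 Mb = 28749.6 MB.
= 26.78 GiB.

26.78 GiB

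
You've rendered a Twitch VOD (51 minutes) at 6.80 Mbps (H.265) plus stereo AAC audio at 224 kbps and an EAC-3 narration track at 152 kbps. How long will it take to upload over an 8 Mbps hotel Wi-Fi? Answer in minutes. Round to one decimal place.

45.7 minutes

51 min = 3060 s
Audio total: 224 + 152 = 376 kbps = 0.376 Mbps.
Total bitrate: 7.176 Mbps.
File: 7.176 Mbps × 3060 s = 21958.6 Mb.
At 8 Mbps: 21958.6 / 8 = 2744.8 s ≈ 45.7 minutes.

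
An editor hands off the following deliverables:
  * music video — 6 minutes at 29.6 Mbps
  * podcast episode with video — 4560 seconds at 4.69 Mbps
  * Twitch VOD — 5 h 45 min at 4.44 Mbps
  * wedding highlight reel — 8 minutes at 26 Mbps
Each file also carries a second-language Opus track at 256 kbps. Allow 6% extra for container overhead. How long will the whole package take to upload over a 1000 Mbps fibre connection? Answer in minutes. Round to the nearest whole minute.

Audio: 256 kbps = 0.256 Mbps.
music video: 29.856 Mbps × 360 s × 1.06 = 11393.0 Mb
podcast episode with video: 4.946 Mbps × 4560 s × 1.06 = 23907.0 Mb
Twitch VOD: 4.696 Mbps × 20700 s × 1.06 = 103039.6 Mb
wedding highlight reel: 26.256 Mbps × 480 s × 1.06 = 13359.1 Mb
Total: 151698.7 Mb = 18962.3 MB.
At 1000 Mbps: 151698.7 / 1000 = 152 s ≈ 2.53 minutes.

3 minutes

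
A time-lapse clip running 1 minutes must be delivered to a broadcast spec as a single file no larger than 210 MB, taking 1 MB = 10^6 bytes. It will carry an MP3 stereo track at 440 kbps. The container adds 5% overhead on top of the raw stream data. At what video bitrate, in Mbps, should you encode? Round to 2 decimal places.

Budget: 210 MB = 1680.0 Mb.
Stream payload after overhead: 1680.0 / 1.05 = 1600.0 Mb.
Total bitrate budget: 1600.0 Mb / 60 s = 26.667 Mbps.
Audio: 440 kbps = 0.440 Mbps.
Video: 26.667 − 0.440 = 26.227 Mbps.

26.23 Mbps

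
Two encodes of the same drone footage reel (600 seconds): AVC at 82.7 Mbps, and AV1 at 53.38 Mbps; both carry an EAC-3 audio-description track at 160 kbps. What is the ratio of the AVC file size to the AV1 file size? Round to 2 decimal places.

Audio: 160 kbps = 0.160 Mbps.
AVC: 82.860 Mbps × 600 s = 49716.0 Mb = 5.788 GiB.
AV1: 53.540 Mbps × 600 s = 32124.0 Mb = 3.740 GiB.
Ratio: 5.788 / 3.740 = 1.548.

1.55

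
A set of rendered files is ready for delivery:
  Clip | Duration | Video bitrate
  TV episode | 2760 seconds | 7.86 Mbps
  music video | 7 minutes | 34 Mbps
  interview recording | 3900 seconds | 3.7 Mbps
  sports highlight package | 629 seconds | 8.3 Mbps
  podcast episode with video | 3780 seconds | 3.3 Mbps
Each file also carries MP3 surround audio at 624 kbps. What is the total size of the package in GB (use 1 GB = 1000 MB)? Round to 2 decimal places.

Audio: 624 kbps = 0.624 Mbps.
TV episode: 8.484 Mbps × 2760 s = 23415.8 Mb
music video: 34.624 Mbps × 420 s = 14542.1 Mb
interview recording: 4.324 Mbps × 3900 s = 16863.6 Mb
sports highlight package: 8.924 Mbps × 629 s = 5613.2 Mb
podcast episode with video: 3.924 Mbps × 3780 s = 14832.7 Mb
Total: 75267.4 Mb = 9408.4 MB.
= 9.408 GB.

9.41 GB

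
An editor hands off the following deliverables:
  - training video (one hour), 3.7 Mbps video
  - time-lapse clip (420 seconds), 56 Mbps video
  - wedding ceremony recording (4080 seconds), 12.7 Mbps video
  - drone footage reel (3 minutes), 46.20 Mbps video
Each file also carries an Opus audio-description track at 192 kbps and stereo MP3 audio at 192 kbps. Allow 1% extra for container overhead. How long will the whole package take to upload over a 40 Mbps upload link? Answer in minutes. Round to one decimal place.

Audio total: 192 + 192 = 384 kbps = 0.384 Mbps.
training video: 4.084 Mbps × 3600 s × 1.01 = 14849.4 Mb
time-lapse clip: 56.384 Mbps × 420 s × 1.01 = 23918.1 Mb
wedding ceremony recording: 13.084 Mbps × 4080 s × 1.01 = 53916.5 Mb
drone footage reel: 46.584 Mbps × 180 s × 1.01 = 8469.0 Mb
Total: 101153.0 Mb = 12644.1 MB.
At 40 Mbps: 101153.0 / 40 = 2529 s ≈ 42.1 minutes.

42.1 minutes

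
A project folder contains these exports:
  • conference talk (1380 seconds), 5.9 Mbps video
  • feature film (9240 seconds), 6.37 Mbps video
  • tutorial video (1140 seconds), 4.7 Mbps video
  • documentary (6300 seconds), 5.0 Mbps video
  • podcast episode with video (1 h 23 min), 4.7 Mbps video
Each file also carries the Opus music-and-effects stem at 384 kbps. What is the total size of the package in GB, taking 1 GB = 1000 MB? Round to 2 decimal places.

Audio: 384 kbps = 0.384 Mbps.
conference talk: 6.284 Mbps × 1380 s = 8671.9 Mb
feature film: 6.754 Mbps × 9240 s = 62407.0 Mb
tutorial video: 5.084 Mbps × 1140 s = 5795.8 Mb
documentary: 5.384 Mbps × 6300 s = 33919.2 Mb
podcast episode with video: 5.084 Mbps × 4980 s = 25318.3 Mb
Total: 136112.2 Mb = 17014.0 MB.
= 17.01 GB.

17.01 GB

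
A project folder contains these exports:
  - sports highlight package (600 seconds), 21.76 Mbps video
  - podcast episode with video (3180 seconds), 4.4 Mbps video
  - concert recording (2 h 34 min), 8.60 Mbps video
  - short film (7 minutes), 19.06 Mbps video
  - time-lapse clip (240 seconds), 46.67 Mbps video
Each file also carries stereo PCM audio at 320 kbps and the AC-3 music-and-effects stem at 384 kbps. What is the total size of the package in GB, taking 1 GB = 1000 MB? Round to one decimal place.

16.9 GB

Audio total: 320 + 384 = 704 kbps = 0.704 Mbps.
sports highlight package: 22.464 Mbps × 600 s = 13478.4 Mb
podcast episode with video: 5.104 Mbps × 3180 s = 16230.7 Mb
concert recording: 9.304 Mbps × 9240 s = 85969.0 Mb
short film: 19.764 Mbps × 420 s = 8300.9 Mb
time-lapse clip: 47.374 Mbps × 240 s = 11369.8 Mb
Total: 135348.7 Mb = 16918.6 MB.
= 16.92 GB.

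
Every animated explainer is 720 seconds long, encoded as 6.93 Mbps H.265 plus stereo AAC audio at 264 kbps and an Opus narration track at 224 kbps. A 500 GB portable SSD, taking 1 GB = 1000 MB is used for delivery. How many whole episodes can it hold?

748

Audio total: 264 + 224 = 488 kbps = 0.488 Mbps.
Total bitrate: 7.418 Mbps.
Per item: 7.418 Mbps × 720 s = 5,341 Mb = 667.6 MB.
Capacity: 500 GB = 4,000,000 Mb; 748.93 items → 748 complete.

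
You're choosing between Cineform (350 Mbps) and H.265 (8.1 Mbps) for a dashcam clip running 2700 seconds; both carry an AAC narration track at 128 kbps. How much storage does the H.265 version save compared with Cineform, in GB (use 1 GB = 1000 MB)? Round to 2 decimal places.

Audio: 128 kbps = 0.128 Mbps.
Cineform: 350.128 Mbps × 2700 s = 945345.6 Mb = 118.168 GB.
H.265: 8.228 Mbps × 2700 s = 22215.6 Mb = 2.777 GB.
Saving: 118.168 − 2.777 = 115.391 GB.

115.39 GB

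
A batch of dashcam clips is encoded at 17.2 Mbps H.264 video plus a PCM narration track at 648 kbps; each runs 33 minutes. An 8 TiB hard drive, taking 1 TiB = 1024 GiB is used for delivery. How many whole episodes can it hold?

33 min = 1980 s
Audio: 648 kbps = 0.648 Mbps.
Total bitrate: 17.848 Mbps.
Per item: 17.848 Mbps × 1980 s = 35,339 Mb = 4,417 MB.
Capacity: 8 TiB = 70,368,744 Mb; 1991.25 items → 1991 complete.

1991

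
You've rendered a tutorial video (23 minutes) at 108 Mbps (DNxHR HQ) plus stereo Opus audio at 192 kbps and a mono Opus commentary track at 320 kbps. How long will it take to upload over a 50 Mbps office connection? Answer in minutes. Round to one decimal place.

49.9 minutes

23 min = 1380 s
Audio total: 192 + 320 = 512 kbps = 0.512 Mbps.
Total bitrate: 108.512 Mbps.
File: 108.512 Mbps × 1380 s = 149746.6 Mb.
At 50 Mbps: 149746.6 / 50 = 2994.9 s ≈ 49.9 minutes.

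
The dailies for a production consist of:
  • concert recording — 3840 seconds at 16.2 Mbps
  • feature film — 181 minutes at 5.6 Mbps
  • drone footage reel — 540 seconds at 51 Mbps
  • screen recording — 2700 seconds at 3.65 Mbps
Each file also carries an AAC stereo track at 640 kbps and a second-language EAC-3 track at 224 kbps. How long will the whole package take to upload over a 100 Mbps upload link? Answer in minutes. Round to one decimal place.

29.3 minutes

Audio total: 640 + 224 = 864 kbps = 0.864 Mbps.
concert recording: 17.064 Mbps × 3840 s = 65525.8 Mb
feature film: 6.464 Mbps × 10860 s = 70199.0 Mb
drone footage reel: 51.864 Mbps × 540 s = 28006.6 Mb
screen recording: 4.514 Mbps × 2700 s = 12187.8 Mb
Total: 175919.2 Mb = 21989.9 MB.
At 100 Mbps: 175919.2 / 100 = 1759 s ≈ 29.3 minutes.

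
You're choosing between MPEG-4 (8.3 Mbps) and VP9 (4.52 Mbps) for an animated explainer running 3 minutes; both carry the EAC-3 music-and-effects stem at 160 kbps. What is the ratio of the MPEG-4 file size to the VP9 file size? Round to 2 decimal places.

1.81

3 min = 180 s
Audio: 160 kbps = 0.160 Mbps.
MPEG-4: 8.460 Mbps × 180 s = 1522.8 Mb = 190.350 MB.
VP9: 4.680 Mbps × 180 s = 842.4 Mb = 105.300 MB.
Ratio: 190.350 / 105.300 = 1.808.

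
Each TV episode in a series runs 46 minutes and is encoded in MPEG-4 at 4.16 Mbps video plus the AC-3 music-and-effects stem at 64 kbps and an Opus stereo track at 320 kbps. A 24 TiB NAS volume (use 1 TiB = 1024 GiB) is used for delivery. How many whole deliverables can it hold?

16832

46 min = 2760 s
Audio total: 64 + 320 = 384 kbps = 0.384 Mbps.
Total bitrate: 4.544 Mbps.
Per item: 4.544 Mbps × 2760 s = 12,541 Mb = 1,568 MB.
Capacity: 24 TiB = 211,106,233 Mb; 16832.69 items → 16832 complete.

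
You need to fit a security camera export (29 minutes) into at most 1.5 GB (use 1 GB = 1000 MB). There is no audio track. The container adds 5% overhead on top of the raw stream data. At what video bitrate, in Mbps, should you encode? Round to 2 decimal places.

Budget: 1.5 GB = 12000.0 Mb.
Stream payload after overhead: 12000.0 / 1.05 = 11428.6 Mb.
29 min = 1740 s
Total bitrate budget: 11428.6 Mb / 1740 s = 6.568 Mbps.

6.57 Mbps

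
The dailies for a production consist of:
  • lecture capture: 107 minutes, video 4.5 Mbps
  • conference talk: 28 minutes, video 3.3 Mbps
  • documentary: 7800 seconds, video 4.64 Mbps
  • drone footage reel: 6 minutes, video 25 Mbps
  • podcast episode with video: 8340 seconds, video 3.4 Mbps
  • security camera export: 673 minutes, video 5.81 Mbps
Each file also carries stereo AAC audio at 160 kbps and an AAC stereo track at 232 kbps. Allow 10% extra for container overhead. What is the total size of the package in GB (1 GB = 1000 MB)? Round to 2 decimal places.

50.61 GB

Audio total: 160 + 232 = 392 kbps = 0.392 Mbps.
lecture capture: 4.892 Mbps × 6420 s × 1.10 = 34547.3 Mb
conference talk: 3.692 Mbps × 1680 s × 1.10 = 6822.8 Mb
documentary: 5.032 Mbps × 7800 s × 1.10 = 43174.6 Mb
drone footage reel: 25.392 Mbps × 360 s × 1.10 = 10055.2 Mb
podcast episode with video: 3.792 Mbps × 8340 s × 1.10 = 34787.8 Mb
security camera export: 6.202 Mbps × 40380 s × 1.10 = 275480.4 Mb
Total: 404868.2 Mb = 50608.5 MB.
= 50.61 GB.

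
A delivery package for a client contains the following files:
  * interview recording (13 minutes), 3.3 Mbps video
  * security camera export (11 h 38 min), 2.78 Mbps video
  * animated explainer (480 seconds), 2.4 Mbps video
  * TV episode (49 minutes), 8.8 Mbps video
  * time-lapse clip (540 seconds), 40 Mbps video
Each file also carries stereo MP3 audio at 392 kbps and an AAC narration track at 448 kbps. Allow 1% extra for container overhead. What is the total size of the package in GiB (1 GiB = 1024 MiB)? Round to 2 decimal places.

24.31 GiB

Audio total: 392 + 448 = 840 kbps = 0.840 Mbps.
interview recording: 4.140 Mbps × 780 s × 1.01 = 3261.5 Mb
security camera export: 3.620 Mbps × 41880 s × 1.01 = 153121.7 Mb
animated explainer: 3.240 Mbps × 480 s × 1.01 = 1570.8 Mb
TV episode: 9.640 Mbps × 2940 s × 1.01 = 28625.0 Mb
time-lapse clip: 40.840 Mbps × 540 s × 1.01 = 22274.1 Mb
Total: 208853.1 Mb = 26106.6 MB.
= 24.31 GiB.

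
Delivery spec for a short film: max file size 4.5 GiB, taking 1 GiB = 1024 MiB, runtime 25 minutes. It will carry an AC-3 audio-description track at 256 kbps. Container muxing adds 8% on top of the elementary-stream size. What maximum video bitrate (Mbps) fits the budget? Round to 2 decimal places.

Budget: 4.5 GiB = 38654.7 Mb.
Stream payload after overhead: 38654.7 / 1.08 = 35791.4 Mb.
25 min = 1500 s
Total bitrate budget: 35791.4 Mb / 1500 s = 23.861 Mbps.
Audio: 256 kbps = 0.256 Mbps.
Video: 23.861 − 0.256 = 23.605 Mbps.

23.60 Mbps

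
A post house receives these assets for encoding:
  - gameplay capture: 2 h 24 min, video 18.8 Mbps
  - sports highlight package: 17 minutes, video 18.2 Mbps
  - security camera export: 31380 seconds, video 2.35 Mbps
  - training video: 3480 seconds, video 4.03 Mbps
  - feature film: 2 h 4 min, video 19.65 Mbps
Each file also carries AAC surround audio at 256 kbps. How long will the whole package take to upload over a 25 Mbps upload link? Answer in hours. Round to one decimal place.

4.8 hours

Audio: 256 kbps = 0.256 Mbps.
gameplay capture: 19.056 Mbps × 8640 s = 164643.8 Mb
sports highlight package: 18.456 Mbps × 1020 s = 18825.1 Mb
security camera export: 2.606 Mbps × 31380 s = 81776.3 Mb
training video: 4.286 Mbps × 3480 s = 14915.3 Mb
feature film: 19.906 Mbps × 7440 s = 148100.6 Mb
Total: 428261.2 Mb = 53532.6 MB.
At 25 Mbps: 428261.2 / 25 = 17130 s ≈ 4.76 hours.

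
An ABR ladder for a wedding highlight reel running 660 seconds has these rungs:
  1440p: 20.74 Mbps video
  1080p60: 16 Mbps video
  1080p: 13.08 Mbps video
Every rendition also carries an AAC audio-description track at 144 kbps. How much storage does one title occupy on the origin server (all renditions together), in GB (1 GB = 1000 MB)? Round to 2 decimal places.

Audio: 144 kbps = 0.144 Mbps.
Sum of rendition bitrates: (20.74+0.144) + (16+0.144) + (13.08+0.144) = 50.252 Mbps.
× 660 s = 33,166 Mb = 4,146 MB = 4.146 GB.

4.15 GB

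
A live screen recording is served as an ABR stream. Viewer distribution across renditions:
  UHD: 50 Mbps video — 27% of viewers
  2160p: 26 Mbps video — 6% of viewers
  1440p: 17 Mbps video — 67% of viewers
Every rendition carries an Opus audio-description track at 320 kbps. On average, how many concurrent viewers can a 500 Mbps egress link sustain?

Audio: 320 kbps = 0.320 Mbps.
Average per-viewer bitrate: 0.27×50.320 + 0.06×26.320 + 0.67×17.320 = 26.770 Mbps.
500 Mbps = 500.0 Mbps; 500.0 / 26.770 = 18.68 → 18.

18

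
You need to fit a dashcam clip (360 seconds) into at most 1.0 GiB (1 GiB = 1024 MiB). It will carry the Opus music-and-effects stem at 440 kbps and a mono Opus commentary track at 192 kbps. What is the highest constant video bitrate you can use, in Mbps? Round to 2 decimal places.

23.23 Mbps

Budget: 1.0 GiB = 8589.9 Mb.
Total bitrate budget: 8589.9 Mb / 360 s = 23.861 Mbps.
Audio total: 440 + 192 = 632 kbps = 0.632 Mbps.
Video: 23.861 − 0.632 = 23.229 Mbps.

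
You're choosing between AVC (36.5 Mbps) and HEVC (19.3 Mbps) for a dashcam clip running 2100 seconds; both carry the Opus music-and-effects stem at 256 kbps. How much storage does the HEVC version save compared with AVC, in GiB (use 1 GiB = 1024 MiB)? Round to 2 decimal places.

Audio: 256 kbps = 0.256 Mbps.
AVC: 36.756 Mbps × 2100 s = 77187.6 Mb = 8.986 GiB.
HEVC: 19.556 Mbps × 2100 s = 41067.6 Mb = 4.781 GiB.
Saving: 8.986 − 4.781 = 4.205 GiB.

4.20 GiB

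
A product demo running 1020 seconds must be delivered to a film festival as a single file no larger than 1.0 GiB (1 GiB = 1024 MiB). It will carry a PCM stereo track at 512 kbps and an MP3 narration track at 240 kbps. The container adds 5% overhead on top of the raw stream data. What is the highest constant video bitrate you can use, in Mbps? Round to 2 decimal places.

7.27 Mbps

Budget: 1.0 GiB = 8589.9 Mb.
Stream payload after overhead: 8589.9 / 1.05 = 8180.9 Mb.
Total bitrate budget: 8180.9 Mb / 1020 s = 8.020 Mbps.
Audio total: 512 + 240 = 752 kbps = 0.752 Mbps.
Video: 8.020 − 0.752 = 7.268 Mbps.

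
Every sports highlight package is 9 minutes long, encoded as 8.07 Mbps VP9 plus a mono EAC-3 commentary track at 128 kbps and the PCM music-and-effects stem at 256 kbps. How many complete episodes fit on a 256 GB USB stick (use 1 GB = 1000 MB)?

448

9 min = 540 s
Audio total: 128 + 256 = 384 kbps = 0.384 Mbps.
Total bitrate: 8.454 Mbps.
Per item: 8.454 Mbps × 540 s = 4,565 Mb = 570.6 MB.
Capacity: 256 GB = 2,048,000 Mb; 448.62 items → 448 complete.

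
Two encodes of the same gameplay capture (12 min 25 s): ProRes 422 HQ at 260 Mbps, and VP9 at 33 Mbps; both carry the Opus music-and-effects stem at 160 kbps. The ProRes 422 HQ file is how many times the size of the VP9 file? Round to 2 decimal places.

12 min 25 s = 745 s
Audio: 160 kbps = 0.160 Mbps.
ProRes 422 HQ: 260.160 Mbps × 745 s = 193819.2 Mb = 22.564 GiB.
VP9: 33.160 Mbps × 745 s = 24704.2 Mb = 2.876 GiB.
Ratio: 22.564 / 2.876 = 7.846.

7.85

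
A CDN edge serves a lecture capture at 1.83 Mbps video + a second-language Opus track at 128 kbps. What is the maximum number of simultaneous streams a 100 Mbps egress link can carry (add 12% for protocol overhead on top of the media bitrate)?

45

Audio: 128 kbps = 0.128 Mbps.
Per-viewer media rate: 1.958 Mbps.
On the wire with 12% overhead: 2.193 Mbps.
100 Mbps = 100.0 Mbps; 100.0 / 2.193 = 45.60 → 45 viewers.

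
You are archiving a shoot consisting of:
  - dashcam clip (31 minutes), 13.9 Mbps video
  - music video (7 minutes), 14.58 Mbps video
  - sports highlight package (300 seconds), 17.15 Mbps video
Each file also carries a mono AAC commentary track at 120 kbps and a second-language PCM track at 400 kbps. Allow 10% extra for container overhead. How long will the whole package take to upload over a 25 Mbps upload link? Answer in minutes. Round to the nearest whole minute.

28 minutes

Audio total: 120 + 400 = 520 kbps = 0.520 Mbps.
dashcam clip: 14.420 Mbps × 1860 s × 1.10 = 29503.3 Mb
music video: 15.100 Mbps × 420 s × 1.10 = 6976.2 Mb
sports highlight package: 17.670 Mbps × 300 s × 1.10 = 5831.1 Mb
Total: 42310.6 Mb = 5288.8 MB.
At 25 Mbps: 42310.6 / 25 = 1692 s ≈ 28.2 minutes.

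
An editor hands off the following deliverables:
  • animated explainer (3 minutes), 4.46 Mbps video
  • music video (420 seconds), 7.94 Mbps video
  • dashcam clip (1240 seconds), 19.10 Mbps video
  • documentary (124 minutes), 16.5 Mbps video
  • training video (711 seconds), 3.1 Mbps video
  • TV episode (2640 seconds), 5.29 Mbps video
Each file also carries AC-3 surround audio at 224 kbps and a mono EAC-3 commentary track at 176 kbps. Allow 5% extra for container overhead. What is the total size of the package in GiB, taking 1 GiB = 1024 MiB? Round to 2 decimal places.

Audio total: 224 + 176 = 400 kbps = 0.400 Mbps.
animated explainer: 4.860 Mbps × 180 s × 1.05 = 918.5 Mb
music video: 8.340 Mbps × 420 s × 1.05 = 3677.9 Mb
dashcam clip: 19.500 Mbps × 1240 s × 1.05 = 25389.0 Mb
documentary: 16.900 Mbps × 7440 s × 1.05 = 132022.8 Mb
training video: 3.500 Mbps × 711 s × 1.05 = 2612.9 Mb
TV episode: 5.690 Mbps × 2640 s × 1.05 = 15772.7 Mb
Total: 180393.9 Mb = 22549.2 MB.
= 21.00 GiB.

21.00 GiB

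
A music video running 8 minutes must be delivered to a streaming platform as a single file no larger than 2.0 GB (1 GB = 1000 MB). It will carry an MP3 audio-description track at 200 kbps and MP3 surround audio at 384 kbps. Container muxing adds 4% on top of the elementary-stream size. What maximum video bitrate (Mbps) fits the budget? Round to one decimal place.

Budget: 2.0 GB = 16000.0 Mb.
Stream payload after overhead: 16000.0 / 1.04 = 15384.6 Mb.
8 min = 480 s
Total bitrate budget: 15384.6 Mb / 480 s = 32.051 Mbps.
Audio total: 200 + 384 = 584 kbps = 0.584 Mbps.
Video: 32.051 − 0.584 = 31.467 Mbps.

31.5 Mbps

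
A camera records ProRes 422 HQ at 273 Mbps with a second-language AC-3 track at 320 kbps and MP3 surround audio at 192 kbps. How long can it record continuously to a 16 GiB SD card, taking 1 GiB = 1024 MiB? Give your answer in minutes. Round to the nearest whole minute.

8 minutes

Audio total: 320 + 192 = 512 kbps = 0.512 Mbps.
Total bitrate: 273 + 0.512 = 273.512 Mbps.
Capacity: 16 GiB = 137,439 Mb.
Recording time: 137,439 / 273.512 = 502.5 s ≈ 8.37 minutes.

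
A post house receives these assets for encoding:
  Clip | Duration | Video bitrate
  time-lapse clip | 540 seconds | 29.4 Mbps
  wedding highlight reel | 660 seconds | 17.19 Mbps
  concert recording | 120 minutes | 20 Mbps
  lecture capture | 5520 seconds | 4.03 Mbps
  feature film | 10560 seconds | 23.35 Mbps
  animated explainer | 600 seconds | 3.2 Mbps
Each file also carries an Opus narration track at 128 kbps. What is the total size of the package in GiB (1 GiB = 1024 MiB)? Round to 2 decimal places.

51.82 GiB

Audio: 128 kbps = 0.128 Mbps.
time-lapse clip: 29.528 Mbps × 540 s = 15945.1 Mb
wedding highlight reel: 17.318 Mbps × 660 s = 11429.9 Mb
concert recording: 20.128 Mbps × 7200 s = 144921.6 Mb
lecture capture: 4.158 Mbps × 5520 s = 22952.2 Mb
feature film: 23.478 Mbps × 10560 s = 247927.7 Mb
animated explainer: 3.328 Mbps × 600 s = 1996.8 Mb
Total: 445173.2 Mb = 55646.7 MB.
= 51.82 GiB.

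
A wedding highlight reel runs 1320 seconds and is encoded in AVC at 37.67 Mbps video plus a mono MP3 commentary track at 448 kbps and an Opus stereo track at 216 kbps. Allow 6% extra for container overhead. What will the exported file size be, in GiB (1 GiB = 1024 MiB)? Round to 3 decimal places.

6.244 GiB

Audio total: 448 + 216 = 664 kbps = 0.664 Mbps.
Total bitrate: 37.67 + 0.664 = 38.334 Mbps.
Stream data: 38.334 Mbps × 1320 s = 50600.9 Mb.
With 6% container overhead: ×1.06.
53,637 Mb = 6,704,616,600 bytes ÷ 1,073,741,824 = 6.244 GiB.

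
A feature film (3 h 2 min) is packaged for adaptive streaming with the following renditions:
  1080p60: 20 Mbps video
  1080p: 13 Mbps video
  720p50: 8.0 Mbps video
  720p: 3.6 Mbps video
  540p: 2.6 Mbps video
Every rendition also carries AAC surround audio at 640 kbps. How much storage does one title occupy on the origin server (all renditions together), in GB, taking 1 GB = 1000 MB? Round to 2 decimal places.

68.80 GB

3 h 2 min = 182 min = 10920 s
Audio: 640 kbps = 0.640 Mbps.
Sum of rendition bitrates: (20+0.640) + (13+0.640) + (8.0+0.640) + (3.6+0.640) + (2.6+0.640) = 50.400 Mbps.
× 10920 s = 550,368 Mb = 68,796 MB = 68.80 GB.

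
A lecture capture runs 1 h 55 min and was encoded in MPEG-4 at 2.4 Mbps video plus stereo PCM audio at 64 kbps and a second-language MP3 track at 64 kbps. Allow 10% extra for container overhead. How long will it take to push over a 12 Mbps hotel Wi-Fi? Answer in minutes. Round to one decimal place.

1 h 55 min = 115 min = 6900 s
Audio total: 64 + 64 = 128 kbps = 0.128 Mbps.
Total bitrate: 2.528 Mbps.
File: 2.528 Mbps × 6900 s = 17443.2 Mb.
With 10% container overhead: ×1.10. → 19187.5 Mb.
At 12 Mbps: 19187.5 / 12 = 1599.0 s ≈ 26.6 minutes.

26.6 minutes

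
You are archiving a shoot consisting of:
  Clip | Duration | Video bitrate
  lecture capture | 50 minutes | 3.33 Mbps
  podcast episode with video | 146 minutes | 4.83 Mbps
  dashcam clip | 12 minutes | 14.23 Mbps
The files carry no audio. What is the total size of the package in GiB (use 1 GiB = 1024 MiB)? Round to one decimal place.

lecture capture: 3.330 Mbps × 3000 s = 9990.0 Mb
podcast episode with video: 4.830 Mbps × 8760 s = 42310.8 Mb
dashcam clip: 14.230 Mbps × 720 s = 10245.6 Mb
Total: 62546.4 Mb = 7818.3 MB.
= 7.281 GiB.

7.3 GiB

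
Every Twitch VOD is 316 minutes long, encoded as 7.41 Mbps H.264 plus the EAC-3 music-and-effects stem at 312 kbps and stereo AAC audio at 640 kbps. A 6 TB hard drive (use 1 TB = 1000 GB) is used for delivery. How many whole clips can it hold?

302

316 min = 18960 s
Audio total: 312 + 640 = 952 kbps = 0.952 Mbps.
Total bitrate: 8.362 Mbps.
Per item: 8.362 Mbps × 18960 s = 158,544 Mb = 19,818 MB.
Capacity: 6 TB = 48,000,000 Mb; 302.76 items → 302 complete.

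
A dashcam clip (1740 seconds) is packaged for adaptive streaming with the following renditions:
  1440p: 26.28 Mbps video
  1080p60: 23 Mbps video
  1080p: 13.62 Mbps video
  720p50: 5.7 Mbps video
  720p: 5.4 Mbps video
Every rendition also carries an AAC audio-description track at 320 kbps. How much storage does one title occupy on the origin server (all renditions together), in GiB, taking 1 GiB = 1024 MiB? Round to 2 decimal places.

Audio: 320 kbps = 0.320 Mbps.
Sum of rendition bitrates: (26.28+0.320) + (23+0.320) + (13.62+0.320) + (5.7+0.320) + (5.4+0.320) = 75.600 Mbps.
× 1740 s = 131,544 Mb = 16,443 MB = 15.31 GiB.

15.31 GiB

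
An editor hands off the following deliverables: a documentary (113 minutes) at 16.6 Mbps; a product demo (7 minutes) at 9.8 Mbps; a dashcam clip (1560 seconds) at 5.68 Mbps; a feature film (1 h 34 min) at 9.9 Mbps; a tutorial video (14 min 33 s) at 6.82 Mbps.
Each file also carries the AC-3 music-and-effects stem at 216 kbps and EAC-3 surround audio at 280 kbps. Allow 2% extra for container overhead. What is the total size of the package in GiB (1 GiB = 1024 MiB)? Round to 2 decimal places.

23.14 GiB

Audio total: 216 + 280 = 496 kbps = 0.496 Mbps.
documentary: 17.096 Mbps × 6780 s × 1.02 = 118229.1 Mb
product demo: 10.296 Mbps × 420 s × 1.02 = 4410.8 Mb
dashcam clip: 6.176 Mbps × 1560 s × 1.02 = 9827.3 Mb
feature film: 10.396 Mbps × 5640 s × 1.02 = 59806.1 Mb
tutorial video: 7.316 Mbps × 873 s × 1.02 = 6514.6 Mb
Total: 198787.9 Mb = 24848.5 MB.
= 23.14 GiB.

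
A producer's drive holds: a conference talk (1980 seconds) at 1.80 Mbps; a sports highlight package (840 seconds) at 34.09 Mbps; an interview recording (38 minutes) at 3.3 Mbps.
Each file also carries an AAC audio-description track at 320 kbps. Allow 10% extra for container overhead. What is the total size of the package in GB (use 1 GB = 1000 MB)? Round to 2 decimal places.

5.69 GB

Audio: 320 kbps = 0.320 Mbps.
conference talk: 2.120 Mbps × 1980 s × 1.10 = 4617.4 Mb
sports highlight package: 34.410 Mbps × 840 s × 1.10 = 31794.8 Mb
interview recording: 3.620 Mbps × 2280 s × 1.10 = 9079.0 Mb
Total: 45491.2 Mb = 5686.4 MB.
= 5.686 GB.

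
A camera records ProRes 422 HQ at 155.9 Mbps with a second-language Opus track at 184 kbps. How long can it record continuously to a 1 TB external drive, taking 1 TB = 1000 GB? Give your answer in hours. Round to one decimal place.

14.2 hours

Audio: 184 kbps = 0.184 Mbps.
Total bitrate: 155.9 + 0.184 = 156.084 Mbps.
Capacity: 1 TB = 8,000,000 Mb.
Recording time: 8,000,000 / 156.084 = 51,254 s ≈ 14.2 hours.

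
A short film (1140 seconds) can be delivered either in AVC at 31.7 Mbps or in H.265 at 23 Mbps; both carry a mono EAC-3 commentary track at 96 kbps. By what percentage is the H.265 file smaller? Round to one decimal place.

Audio: 96 kbps = 0.096 Mbps.
AVC: 31.796 Mbps × 1140 s = 36247.4 Mb = 4.220 GiB.
H.265: 23.096 Mbps × 1140 s = 26329.4 Mb = 3.065 GiB.
Reduction: (1 − 3.065/4.220) × 100 = 27.36%.

27.4%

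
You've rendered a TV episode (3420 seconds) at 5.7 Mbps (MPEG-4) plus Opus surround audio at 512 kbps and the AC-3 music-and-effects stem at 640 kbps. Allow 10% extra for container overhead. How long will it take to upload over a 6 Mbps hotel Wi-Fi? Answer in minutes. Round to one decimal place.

71.6 minutes

Audio total: 512 + 640 = 1152 kbps = 1.152 Mbps.
Total bitrate: 6.852 Mbps.
File: 6.852 Mbps × 3420 s = 23433.8 Mb.
With 10% container overhead: ×1.10. → 25777.2 Mb.
At 6 Mbps: 25777.2 / 6 = 4296.2 s ≈ 71.6 minutes.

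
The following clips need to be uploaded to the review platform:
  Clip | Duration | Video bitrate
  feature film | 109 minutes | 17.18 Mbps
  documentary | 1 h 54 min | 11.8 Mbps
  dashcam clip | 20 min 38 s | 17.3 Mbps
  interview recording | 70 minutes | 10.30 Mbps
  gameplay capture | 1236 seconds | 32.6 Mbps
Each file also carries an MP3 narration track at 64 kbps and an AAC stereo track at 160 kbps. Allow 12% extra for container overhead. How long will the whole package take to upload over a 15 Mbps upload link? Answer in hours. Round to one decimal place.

Audio total: 64 + 160 = 224 kbps = 0.224 Mbps.
feature film: 17.404 Mbps × 6540 s × 1.12 = 127480.8 Mb
documentary: 12.024 Mbps × 6840 s × 1.12 = 92113.5 Mb
dashcam clip: 17.524 Mbps × 1238 s × 1.12 = 24298.1 Mb
interview recording: 10.524 Mbps × 4200 s × 1.12 = 49504.9 Mb
gameplay capture: 32.824 Mbps × 1236 s × 1.12 = 45438.9 Mb
Total: 338836.2 Mb = 42354.5 MB.
At 15 Mbps: 338836.2 / 15 = 22589 s ≈ 6.27 hours.

6.3 hours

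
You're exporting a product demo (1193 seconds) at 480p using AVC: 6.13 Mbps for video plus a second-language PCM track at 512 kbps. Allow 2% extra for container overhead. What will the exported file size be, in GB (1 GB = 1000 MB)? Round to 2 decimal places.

Audio: 512 kbps = 0.512 Mbps.
Total bitrate: 6.13 + 0.512 = 6.642 Mbps.
Stream data: 6.642 Mbps × 1193 s = 7923.9 Mb.
With 2% container overhead: ×1.02.
8,082 Mb ÷ 8 = 1,010 MB → 1.010 GB.

1.01 GB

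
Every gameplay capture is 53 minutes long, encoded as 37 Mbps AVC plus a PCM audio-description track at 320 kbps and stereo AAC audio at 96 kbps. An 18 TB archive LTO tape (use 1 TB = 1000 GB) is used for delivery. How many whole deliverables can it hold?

53 min = 3180 s
Audio total: 320 + 96 = 416 kbps = 0.416 Mbps.
Total bitrate: 37.416 Mbps.
Per item: 37.416 Mbps × 3180 s = 118,983 Mb = 14,873 MB.
Capacity: 18 TB = 144,000,000 Mb; 1210.26 items → 1210 complete.

1210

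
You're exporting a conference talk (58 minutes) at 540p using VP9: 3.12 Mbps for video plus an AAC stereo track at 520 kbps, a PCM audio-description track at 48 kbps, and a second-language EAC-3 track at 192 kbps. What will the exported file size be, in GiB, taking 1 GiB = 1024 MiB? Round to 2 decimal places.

58 min = 3480 s
Audio total: 520 + 48 + 192 = 760 kbps = 0.760 Mbps.
Total bitrate: 3.12 + 0.760 = 3.880 Mbps.
Stream data: 3.880 Mbps × 3480 s = 13502.4 Mb.
13,502 Mb = 1,687,800,000 bytes ÷ 1,073,741,824 = 1.572 GiB.

1.57 GiB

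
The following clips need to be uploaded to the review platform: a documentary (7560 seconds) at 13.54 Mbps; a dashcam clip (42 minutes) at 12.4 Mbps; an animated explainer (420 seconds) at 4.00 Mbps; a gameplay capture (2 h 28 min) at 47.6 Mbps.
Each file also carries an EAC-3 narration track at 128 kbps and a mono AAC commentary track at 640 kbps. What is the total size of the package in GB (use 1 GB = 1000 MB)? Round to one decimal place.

71.6 GB

Audio total: 128 + 640 = 768 kbps = 0.768 Mbps.
documentary: 14.308 Mbps × 7560 s = 108168.5 Mb
dashcam clip: 13.168 Mbps × 2520 s = 33183.4 Mb
animated explainer: 4.768 Mbps × 420 s = 2002.6 Mb
gameplay capture: 48.368 Mbps × 8880 s = 429507.8 Mb
Total: 572862.2 Mb = 71607.8 MB.
= 71.61 GB.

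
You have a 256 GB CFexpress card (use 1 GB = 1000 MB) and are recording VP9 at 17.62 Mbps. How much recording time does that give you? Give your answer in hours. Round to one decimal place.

Capacity: 256 GB = 2,048,000 Mb.
Recording time: 2,048,000 / 17.620 = 116,232 s ≈ 32.3 hours.

32.3 hours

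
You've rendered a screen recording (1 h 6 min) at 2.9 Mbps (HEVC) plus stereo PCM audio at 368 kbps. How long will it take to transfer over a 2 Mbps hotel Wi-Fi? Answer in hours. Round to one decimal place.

1 h 6 min = 66 min = 3960 s
Audio: 368 kbps = 0.368 Mbps.
Total bitrate: 3.268 Mbps.
File: 3.268 Mbps × 3960 s = 12941.3 Mb.
At 2 Mbps: 12941.3 / 2 = 6470.6 s ≈ 1.8 hours.

1.8 hours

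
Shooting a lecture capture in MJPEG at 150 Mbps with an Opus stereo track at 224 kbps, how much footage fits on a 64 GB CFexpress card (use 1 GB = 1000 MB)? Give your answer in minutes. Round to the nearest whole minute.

57 minutes

Audio: 224 kbps = 0.224 Mbps.
Total bitrate: 150 + 0.224 = 150.224 Mbps.
Capacity: 64 GB = 512,000 Mb.
Recording time: 512,000 / 150.224 = 3,408 s ≈ 56.8 minutes.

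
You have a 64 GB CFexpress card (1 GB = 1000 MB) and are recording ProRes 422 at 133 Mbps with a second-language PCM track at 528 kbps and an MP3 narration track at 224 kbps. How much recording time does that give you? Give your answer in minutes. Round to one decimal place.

Audio total: 528 + 224 = 752 kbps = 0.752 Mbps.
Total bitrate: 133 + 0.752 = 133.752 Mbps.
Capacity: 64 GB = 512,000 Mb.
Recording time: 512,000 / 133.752 = 3,828 s ≈ 63.8 minutes.

63.8 minutes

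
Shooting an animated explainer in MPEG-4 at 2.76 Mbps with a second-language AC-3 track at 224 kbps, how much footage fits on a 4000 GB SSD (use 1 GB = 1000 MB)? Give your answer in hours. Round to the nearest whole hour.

2979 hours

Audio: 224 kbps = 0.224 Mbps.
Total bitrate: 2.76 + 0.224 = 2.984 Mbps.
Capacity: 4000 GB = 32,000,000 Mb.
Recording time: 32,000,000 / 2.984 = 10,723,861 s ≈ 2,979 hours.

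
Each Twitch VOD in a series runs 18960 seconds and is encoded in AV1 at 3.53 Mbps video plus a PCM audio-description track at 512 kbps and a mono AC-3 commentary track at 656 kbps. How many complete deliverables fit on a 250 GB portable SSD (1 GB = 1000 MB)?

Audio total: 512 + 656 = 1168 kbps = 1.168 Mbps.
Total bitrate: 4.698 Mbps.
Per item: 4.698 Mbps × 18960 s = 89,074 Mb = 11,134 MB.
Capacity: 250 GB = 2,000,000 Mb; 22.45 items → 22 complete.

22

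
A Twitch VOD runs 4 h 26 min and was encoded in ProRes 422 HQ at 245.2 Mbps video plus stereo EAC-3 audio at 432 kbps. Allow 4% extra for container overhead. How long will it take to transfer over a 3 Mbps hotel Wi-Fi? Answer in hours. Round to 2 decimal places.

4 h 26 min = 266 min = 15960 s
Audio: 432 kbps = 0.432 Mbps.
Total bitrate: 245.632 Mbps.
File: 245.632 Mbps × 15960 s = 3920286.7 Mb.
With 4% container overhead: ×1.04. → 4077098.2 Mb.
At 3 Mbps: 4077098.2 / 3 = 1359032.7 s ≈ 378 hours.

377.51 hours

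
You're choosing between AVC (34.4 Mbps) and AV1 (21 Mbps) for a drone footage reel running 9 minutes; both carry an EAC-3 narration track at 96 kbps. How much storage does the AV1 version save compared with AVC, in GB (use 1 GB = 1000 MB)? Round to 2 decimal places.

0.90 GB

9 min = 540 s
Audio: 96 kbps = 0.096 Mbps.
AVC: 34.496 Mbps × 540 s = 18627.8 Mb = 2.328 GB.
AV1: 21.096 Mbps × 540 s = 11391.8 Mb = 1.424 GB.
Saving: 2.328 − 1.424 = 0.904 GB.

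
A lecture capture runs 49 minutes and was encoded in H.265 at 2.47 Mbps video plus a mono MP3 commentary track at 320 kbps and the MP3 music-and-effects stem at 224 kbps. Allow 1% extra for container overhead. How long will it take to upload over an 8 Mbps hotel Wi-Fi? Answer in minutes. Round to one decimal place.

49 min = 2940 s
Audio total: 320 + 224 = 544 kbps = 0.544 Mbps.
Total bitrate: 3.014 Mbps.
File: 3.014 Mbps × 2940 s = 8861.2 Mb.
With 1% container overhead: ×1.01. → 8949.8 Mb.
At 8 Mbps: 8949.8 / 8 = 1118.7 s ≈ 18.6 minutes.

18.6 minutes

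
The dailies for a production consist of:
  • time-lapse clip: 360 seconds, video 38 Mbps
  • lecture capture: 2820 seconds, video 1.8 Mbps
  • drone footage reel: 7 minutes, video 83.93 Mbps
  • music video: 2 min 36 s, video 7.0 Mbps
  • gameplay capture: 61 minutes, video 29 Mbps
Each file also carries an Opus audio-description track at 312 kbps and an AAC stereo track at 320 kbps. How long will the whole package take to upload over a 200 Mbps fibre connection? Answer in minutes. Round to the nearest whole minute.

14 minutes

Audio total: 312 + 320 = 632 kbps = 0.632 Mbps.
time-lapse clip: 38.632 Mbps × 360 s = 13907.5 Mb
lecture capture: 2.432 Mbps × 2820 s = 6858.2 Mb
drone footage reel: 84.562 Mbps × 420 s = 35516.0 Mb
music video: 7.632 Mbps × 156 s = 1190.6 Mb
gameplay capture: 29.632 Mbps × 3660 s = 108453.1 Mb
Total: 165925.5 Mb = 20740.7 MB.
At 200 Mbps: 165925.5 / 200 = 830 s ≈ 13.8 minutes.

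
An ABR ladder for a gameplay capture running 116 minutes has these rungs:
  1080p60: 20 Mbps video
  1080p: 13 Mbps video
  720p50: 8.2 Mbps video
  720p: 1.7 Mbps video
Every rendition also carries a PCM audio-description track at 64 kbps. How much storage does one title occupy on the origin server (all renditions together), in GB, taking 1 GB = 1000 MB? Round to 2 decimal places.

37.55 GB

116 min = 6960 s
Audio: 64 kbps = 0.064 Mbps.
Sum of rendition bitrates: (20+0.064) + (13+0.064) + (8.2+0.064) + (1.7+0.064) = 43.156 Mbps.
× 6960 s = 300,366 Mb = 37,546 MB = 37.55 GB.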